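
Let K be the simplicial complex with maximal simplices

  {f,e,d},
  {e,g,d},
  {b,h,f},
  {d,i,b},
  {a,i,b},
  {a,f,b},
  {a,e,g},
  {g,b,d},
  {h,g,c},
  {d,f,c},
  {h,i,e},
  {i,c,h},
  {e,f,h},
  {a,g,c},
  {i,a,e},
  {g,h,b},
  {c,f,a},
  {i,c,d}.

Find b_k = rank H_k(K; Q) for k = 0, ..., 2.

Fix the vertex order a < b < c < d < e < f < g < h < i and write every simplex with vertices in increasing order. Then dim K = 2 and the simplices of K are:

  0-simplices (9): a, b, c, d, e, f, g, h, i
  1-simplices (27): ab, ac, ae, af, ag, ai, bd, bf, bg, bh, bi, cd, cf, cg, ch, ci, de, df, dg, di, ef, eg, eh, ei, fh, gh, hi
  2-simplices (18): abf, abi, acf, acg, aeg, aei, bdg, bdi, bfh, bgh, cdf, cdi, cgh, chi, def, deg, efh, ehi

Hence C_0 ≅ Z^9, C_1 ≅ Z^27, C_2 ≅ Z^18.

∂_1: C_1 → C_0 sends each edge [p,q] (with p < q) to q − p.
As a 9×27 matrix over Z this has rank 8, with invariant factors (1,1,1,1,1,1,1,1).

The boundary map ∂_2: C_2 → C_1 acts by ∂[p,q,r] = [q,r] − [p,r] + [p,q]. For instance
  ∂bfh = fh − bh + bf,
  ∂acg = cg − ag + ac.
The 27×18 boundary matrix has rank 17 and Smith normal form diag(1,1,1,1,1,1,1,1,1,1,1,1,1,1,1,1,1).

Computing H_k = (kernel of ∂_k) / (image of ∂_{k+1}):

  H_0: rank C_0 − rank ∂_1 = 9 − 8 = 1, and the invariant factors of ∂_1 are all 1, so H_0 = Z.
  H_1: rank ker ∂_1 − rank ∂_2 = (27 − 8) − 17 = 2, and the invariant factors of ∂_2 are all 1, so H_1 = Z^2.
  H_2: rank ker ∂_2 − rank ∂_3 = (18 − 17) − 0 = 1, and there is no ∂_3, so H_2 = Z.

As a check, the Euler characteristic is 9 − 27 + 18 = 0, which agrees with 1 − 2 + 1 = 0.

Hence the Betti numbers are b_0 = 1, b_1 = 2, b_2 = 1.

b_0 = 1, b_1 = 2, b_2 = 1.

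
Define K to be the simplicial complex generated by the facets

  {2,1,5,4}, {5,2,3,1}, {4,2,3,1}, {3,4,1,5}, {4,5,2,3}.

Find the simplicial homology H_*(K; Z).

H_0 ≅ Z,  H_1 = 0,  H_2 = 0,  H_3 ≅ Z.

Fix the vertex order 1 < 2 < 3 < 4 < 5 and write every simplex with vertices in increasing order. Then dim K = 3 and the simplices of K are:

  0-simplices (5): [1], [2], [3], [4], [5]
  1-simplices (10): [1,2], [1,3], [1,4], [1,5], [2,3], [2,4], [2,5], [3,4], [3,5], [4,5]
  2-simplices (10): [1,2,3], [1,2,4], [1,2,5], [1,3,4], [1,3,5], [1,4,5], [2,3,4], [2,3,5], [2,4,5], [3,4,5]
  3-simplices (5): [1,2,3,4], [1,2,3,5], [1,2,4,5], [1,3,4,5], [2,3,4,5]

giving chain groups C_0 ≅ Z^5, C_1 ≅ Z^10, C_2 ≅ Z^10, C_3 ≅ Z^5.

Boundary ∂_1: C_1 → C_0 sends each edge [p,q] (with p < q) to q − p. For instance
  ∂[1,3] = [3] − [1].
As a 5×10 matrix over Z this has rank 4, with invariant factors (1,1,1,1).

The boundary map ∂_2: C_2 → C_1 acts by ∂[p,q,r] = [q,r] − [p,r] + [p,q]. For instance
  ∂[3,4,5] = [4,5] − [3,5] + [3,4],
  ∂[1,2,3] = [2,3] − [1,3] + [1,2].
The resulting 10×10 matrix has rank 6, and its Smith normal form has invariant factors (1,1,1,1,1,1).

Boundary ∂_3: C_3 → C_2 sends each 3-simplex σ to the alternating sum Σ_i (−1)^i (σ with its i-th vertex removed). For instance
  ∂[2,3,4,5] = [3,4,5] − [2,4,5] + [2,3,5] − [2,3,4],
  ∂[1,3,4,5] = [3,4,5] − [1,4,5] + [1,3,5] − [1,3,4].
The 10×5 boundary matrix has rank 4 and Smith normal form diag(1,1,1,1).

From H_k ≅ ker(∂_k) / im(∂_{k+1}) we obtain:

  H_0: rank C_0 − rank ∂_1 = 5 − 4 = 1, and the invariant factors of ∂_1 are all 1, so H_0 ≅ Z.
  H_1: rank ker ∂_1 − rank ∂_2 = (10 − 4) − 6 = 0, and the invariant factors of ∂_2 are all 1, so H_1 ≅ 0.
  H_2: rank ker ∂_2 − rank ∂_3 = (10 − 6) − 4 = 0, and the invariant factors of ∂_3 are all 1, so H_2 ≅ 0.
  H_3: rank ker ∂_3 − rank ∂_4 = (5 − 4) − 0 = 1, and there is no ∂_4, so H_3 ≅ Z.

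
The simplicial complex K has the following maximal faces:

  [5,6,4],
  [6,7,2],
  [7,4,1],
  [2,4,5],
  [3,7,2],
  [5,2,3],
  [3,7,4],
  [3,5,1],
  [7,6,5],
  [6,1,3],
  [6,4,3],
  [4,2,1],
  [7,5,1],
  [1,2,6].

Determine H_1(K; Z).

H_1 ≅ Z^2.

K has 7 vertices, 21 edges, 14 triangles.
rank ∂_1 = 6, rank ∂_2 = 13 ⇒ b_1 = 21 − 6 − 13 = 2; all invariant factors of ∂_2 are 1 so no torsion. So H_1 = Z^2.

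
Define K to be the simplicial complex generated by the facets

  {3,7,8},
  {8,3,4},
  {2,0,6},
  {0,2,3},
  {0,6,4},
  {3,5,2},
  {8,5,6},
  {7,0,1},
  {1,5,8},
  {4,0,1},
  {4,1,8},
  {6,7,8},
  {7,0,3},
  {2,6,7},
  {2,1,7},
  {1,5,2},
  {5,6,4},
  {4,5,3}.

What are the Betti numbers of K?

We work with the vertex ordering 0 < 1 < 2 < 3 < 4 < 5 < 6 < 7 < 8. The simplices of K, each written with vertices in increasing order, are:

  0-simplices (9): [0], [1], [2], [3], [4], [5], [6], [7], [8]
  1-simplices (27): (27 of them)
  2-simplices (18): [0,1,4], [0,1,7], [0,2,3], [0,2,6], [0,3,7], [0,4,6], [1,2,5], [1,2,7], [1,4,8], [1,5,8], [2,3,5], [2,6,7], [3,4,5], [3,4,8], [3,7,8], [4,5,6], [5,6,8], [6,7,8]

giving chain groups C_0 ≅ Z^9, C_1 ≅ Z^27, C_2 ≅ Z^18.

The boundary map ∂_1: C_1 → C_0 maps an edge to its endpoints' difference, ∂[p,q] = q − p.
The resulting 9×27 matrix has rank 8, and its Smith normal form has invariant factors (1,1,1,1,1,1,1,1).

∂_2: C_2 → C_1 acts by ∂[p,q,r] = [q,r] − [p,r] + [p,q]. For instance
  ∂[0,2,3] = [2,3] − [0,3] + [0,2],
  ∂[3,4,8] = [4,8] − [3,8] + [3,4].
As a 27×18 matrix over Z this has rank 18, with invariant factors (1,1,1,1,1,1,1,1,1,1,1,1,1,1,1,1,1,2).

Now H_k = ker ∂_k / im ∂_{k+1}, so:

  H_0: rank C_0 − rank ∂_1 = 9 − 8 = 1, and the invariant factors of ∂_1 are all 1, so H_0 ≅ Z.
  H_1: rank ker ∂_1 − rank ∂_2 = (27 − 8) − 18 = 1, and ∂_2 has invariant factor 2 > 1, so H_1 ≅ Z ⊕ Z/2.
  H_2: rank ker ∂_2 − rank ∂_3 = (18 − 18) − 0 = 0, and there is no ∂_3, so H_2 ≅ 0.

Hence the Betti numbers are b_0 = 1, b_1 = 1, b_2 = 0.

b_0 = 1, b_1 = 1, b_2 = 0.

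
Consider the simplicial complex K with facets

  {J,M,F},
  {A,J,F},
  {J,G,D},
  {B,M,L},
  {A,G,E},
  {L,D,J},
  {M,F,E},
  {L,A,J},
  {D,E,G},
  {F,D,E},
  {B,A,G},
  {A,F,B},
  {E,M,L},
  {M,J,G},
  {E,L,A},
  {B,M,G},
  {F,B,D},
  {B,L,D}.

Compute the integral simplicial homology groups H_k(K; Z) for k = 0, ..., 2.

H_0 = Z,  H_1 = Z^2,  H_2 = Z.

We work with the vertex ordering A < B < D < E < F < G < J < L < M. The simplices of K, each written with vertices in increasing order, are:

  0-simplices (9): A, B, D, E, F, G, J, L, M
  1-simplices (27): AB, AE, AF, AG, AJ, AL, BD, BF, BG, BL, BM, DE, DF, DG, DJ, DL, EF, EG, EL, EM, FJ, FM, GJ, GM, JL, JM, LM
  2-simplices (18): ABF, ABG, AEG, AEL, AFJ, AJL, BDF, BDL, BGM, BLM, DEF, DEG, DGJ, DJL, EFM, ELM, FJM, GJM

Hence C_0 ≅ Z^9, C_1 ≅ Z^27, C_2 ≅ Z^18.

∂_1: C_1 → C_0 is given by ∂[p,q] = [q] − [p].
The resulting 9×27 matrix has rank 8, and its Smith normal form has invariant factors (1,1,1,1,1,1,1,1).

The boundary map ∂_2: C_2 → C_1 acts by ∂[p,q,r] = [q,r] − [p,r] + [p,q]. For instance
  ∂ABF = BF − AF + AB,
  ∂ABG = BG − AG + AB.
The resulting 27×18 matrix has rank 17, and its Smith normal form has invariant factors (1,1,1,1,1,1,1,1,1,1,1,1,1,1,1,1,1).

Reading off H_k = ker ∂_k / im ∂_{k+1}:

  H_0: rank C_0 − rank ∂_1 = 9 − 8 = 1, and the invariant factors of ∂_1 are all 1, so H_0 ≅ Z.
  H_1: rank ker ∂_1 − rank ∂_2 = (27 − 8) − 17 = 2, and the invariant factors of ∂_2 are all 1, so H_1 ≅ Z^2.
  H_2: rank ker ∂_2 − rank ∂_3 = (18 − 17) − 0 = 1, and there is no ∂_3, so H_2 ≅ Z.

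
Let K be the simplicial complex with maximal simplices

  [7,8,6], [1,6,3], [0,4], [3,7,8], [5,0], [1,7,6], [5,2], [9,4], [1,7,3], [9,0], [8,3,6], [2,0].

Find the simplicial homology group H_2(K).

We work with the vertex ordering 0 < 1 < 2 < 3 < 4 < 5 < 6 < 7 < 8 < 9. The simplices of K, each written with vertices in increasing order, are:

  0-simplices (10): [0], [1], [2], [3], [4], [5], [6], [7], [8], [9]
  1-simplices (15): [0,2], [0,4], [0,5], [0,9], [1,3], [1,6], [1,7], [2,5], [3,6], [3,7], [3,8], [4,9], [6,7], [6,8], [7,8]
  2-simplices (6): [1,3,6], [1,3,7], [1,6,7], [3,6,8], [3,7,8], [6,7,8]

so the chain groups are C_0 ≅ Z^10, C_1 ≅ Z^15, C_2 ≅ Z^6.

∂_1: C_1 → C_0 is given by ∂[p,q] = [q] − [p]. For instance
  ∂[0,5] = [5] − [0].
This gives a 10×15 integer matrix of rank 8; reducing to Smith normal form yields diagonal entries (1,1,1,1,1,1,1,1).

∂_2: C_2 → C_1 acts by ∂[p,q,r] = [q,r] − [p,r] + [p,q]. For instance
  ∂[3,6,8] = [6,8] − [3,8] + [3,6],
  ∂[1,3,7] = [3,7] − [1,7] + [1,3].
The 15×6 boundary matrix has rank 5 and Smith normal form diag(1,1,1,1,1).

Reading off H_k = ker ∂_k / im ∂_{k+1}:

  H_2: rank ker ∂_2 − rank ∂_3 = (6 − 5) − 0 = 1, and there is no ∂_3, so H_2 ≅ Z.

H_2 ≅ Z.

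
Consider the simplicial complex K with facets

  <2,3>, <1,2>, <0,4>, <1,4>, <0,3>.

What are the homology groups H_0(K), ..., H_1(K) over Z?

H_0 = Z,  H_1 = Z.

K has 5 vertices, 5 edges.
rank ∂_0 = 0, rank ∂_1 = 4 ⇒ b_0 = 5 − 0 − 4 = 1; all invariant factors of ∂_1 are 1 so no torsion. So H_0 ≅ Z.
rank ∂_1 = 4, rank ∂_2 = 0 ⇒ b_1 = 5 − 4 − 0 = 1. So H_1 ≅ Z.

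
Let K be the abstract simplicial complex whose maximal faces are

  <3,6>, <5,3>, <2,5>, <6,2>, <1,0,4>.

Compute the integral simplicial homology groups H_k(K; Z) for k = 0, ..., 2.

H_0 = Z^2,  H_1 = Z,  H_2 = 0.

Fix the vertex order 0 < 1 < 2 < 3 < 4 < 5 < 6 and write every simplex with vertices in increasing order. Then dim K = 2 and the simplices of K are:

  0-simplices (7): [0], [1], [2], [3], [4], [5], [6]
  1-simplices (7): [0,1], [0,4], [1,4], [2,5], [2,6], [3,5], [3,6]
  2-simplices (1): [0,1,4]

Hence C_0 ≅ Z^7, C_1 ≅ Z^7, C_2 ≅ Z^1.

The boundary map ∂_1: C_1 → C_0 sends each edge [p,q] (with p < q) to q − p. For instance
  ∂[2,6] = [6] − [2].
As a 7×7 matrix over Z this has rank 5, with invariant factors (1,1,1,1,1).

∂_2: C_2 → C_1 acts by ∂[p,q,r] = [q,r] − [p,r] + [p,q]. For instance
  ∂[0,1,4] = [1,4] − [0,4] + [0,1].
As a 7×1 matrix over Z this has rank 1, with invariant factors (1).

From H_k ≅ ker(∂_k) / im(∂_{k+1}) we obtain:

  H_0: rank C_0 − rank ∂_1 = 7 − 5 = 2, and the invariant factors of ∂_1 are all 1, so H_0 ≅ Z^2.
  H_1: rank ker ∂_1 − rank ∂_2 = (7 − 5) − 1 = 1, and the invariant factors of ∂_2 are all 1, so H_1 ≅ Z.
  H_2: rank ker ∂_2 − rank ∂_3 = (1 − 1) − 0 = 0, and there is no ∂_3, so H_2 ≅ 0.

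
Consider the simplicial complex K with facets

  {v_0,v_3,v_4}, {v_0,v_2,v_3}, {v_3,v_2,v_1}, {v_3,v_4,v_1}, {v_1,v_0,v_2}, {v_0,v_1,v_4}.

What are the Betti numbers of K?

Take the total order v_0 < v_1 < v_2 < v_3 < v_4 on the vertex set. Then K (dimension 2) consists of the simplices:

  0-simplices (5): [v_0], [v_1], [v_2], [v_3], [v_4]
  1-simplices (9): [v_0,v_1], [v_0,v_2], [v_0,v_3], [v_0,v_4], [v_1,v_2], [v_1,v_3], [v_1,v_4], [v_2,v_3], [v_3,v_4]
  2-simplices (6): [v_0,v_1,v_2], [v_0,v_1,v_4], [v_0,v_2,v_3], [v_0,v_3,v_4], [v_1,v_2,v_3], [v_1,v_3,v_4]

Hence C_0 ≅ Z^5, C_1 ≅ Z^9, C_2 ≅ Z^6.

∂_1: C_1 → C_0 sends each edge [p,q] (with p < q) to q − p.
This gives a 5×9 integer matrix of rank 4; reducing to Smith normal form yields diagonal entries (1,1,1,1).

Boundary ∂_2: C_2 → C_1 maps a triangle to the signed sum of its edges. For instance
  ∂[v_0,v_1,v_2] = [v_1,v_2] − [v_0,v_2] + [v_0,v_1],
  ∂[v_1,v_2,v_3] = [v_2,v_3] − [v_1,v_3] + [v_1,v_2].
The 9×6 boundary matrix has rank 5 and Smith normal form diag(1,1,1,1,1).

Reading off H_k = ker ∂_k / im ∂_{k+1}:

  H_0: rank C_0 − rank ∂_1 = 5 − 4 = 1, and the invariant factors of ∂_1 are all 1, so H_0 = Z.
  H_1: rank ker ∂_1 − rank ∂_2 = (9 − 4) − 5 = 0, and the invariant factors of ∂_2 are all 1, so H_1 = 0.
  H_2: rank ker ∂_2 − rank ∂_3 = (6 − 5) − 0 = 1, and there is no ∂_3, so H_2 = Z.

Hence the Betti numbers are b_0 = 1, b_1 = 0, b_2 = 1.

b_0 = 1, b_1 = 0, b_2 = 1.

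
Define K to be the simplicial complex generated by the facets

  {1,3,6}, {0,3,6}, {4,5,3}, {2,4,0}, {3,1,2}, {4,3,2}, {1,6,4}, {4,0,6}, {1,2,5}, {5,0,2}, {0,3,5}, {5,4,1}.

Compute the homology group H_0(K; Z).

H_0 ≅ Z.

Take the total order 0 < 1 < 2 < 3 < 4 < 5 < 6 on the vertex set. Then K (dimension 2) consists of the simplices:

  0-simplices (7): [0], [1], [2], [3], [4], [5], [6]
  1-simplices (18): [0,2], [0,3], [0,4], [0,5], [0,6], [1,2], [1,3], [1,4], [1,5], [1,6], [2,3], [2,4], [2,5], [3,4], [3,5], [3,6], [4,5], [4,6]
  2-simplices (12): [0,2,4], [0,2,5], [0,3,5], [0,3,6], [0,4,6], [1,2,3], [1,2,5], [1,3,6], [1,4,5], [1,4,6], [2,3,4], [3,4,5]

giving chain groups C_0 ≅ Z^7, C_1 ≅ Z^18, C_2 ≅ Z^12.

Boundary ∂_1: C_1 → C_0 is given by ∂[p,q] = [q] − [p].
As a 7×18 matrix over Z this has rank 6, with invariant factors (1,1,1,1,1,1).

∂_2: C_2 → C_1 maps a triangle to the signed sum of its edges. For instance
  ∂[0,4,6] = [4,6] − [0,6] + [0,4],
  ∂[1,4,6] = [4,6] − [1,6] + [1,4].
As a 18×12 matrix over Z this has rank 12, with invariant factors (1,1,1,1,1,1,1,1,1,1,1,2).

Reading off H_k = ker ∂_k / im ∂_{k+1}:

  H_0: rank C_0 − rank ∂_1 = 7 − 6 = 1, and the invariant factors of ∂_1 are all 1, so H_0 ≅ Z.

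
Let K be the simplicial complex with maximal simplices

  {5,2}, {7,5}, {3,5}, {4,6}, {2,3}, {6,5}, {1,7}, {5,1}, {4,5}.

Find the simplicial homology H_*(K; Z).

H_0 = Z,  H_1 = Z^3.

Fix the vertex order 1 < 2 < 3 < 4 < 5 < 6 < 7 and write every simplex with vertices in increasing order. Then dim K = 1 and the simplices of K are:

  0-simplices (7): [1], [2], [3], [4], [5], [6], [7]
  1-simplices (9): [1,5], [1,7], [2,3], [2,5], [3,5], [4,5], [4,6], [5,6], [5,7]

giving chain groups C_0 ≅ Z^7, C_1 ≅ Z^9.

∂_1: C_1 → C_0 is given by ∂[p,q] = [q] − [p]. For instance
  ∂[3,5] = [5] − [3].
As a 7×9 matrix over Z this has rank 6, with invariant factors (1,1,1,1,1,1).

Now H_k = ker ∂_k / im ∂_{k+1}, so:

  H_0: rank C_0 − rank ∂_1 = 7 − 6 = 1, and the invariant factors of ∂_1 are all 1, so H_0 ≅ Z.
  H_1: rank ker ∂_1 − rank ∂_2 = (9 − 6) − 0 = 3, and there is no ∂_2, so H_1 ≅ Z^3.

(K is a triangulation of a wedge of 3 circles.)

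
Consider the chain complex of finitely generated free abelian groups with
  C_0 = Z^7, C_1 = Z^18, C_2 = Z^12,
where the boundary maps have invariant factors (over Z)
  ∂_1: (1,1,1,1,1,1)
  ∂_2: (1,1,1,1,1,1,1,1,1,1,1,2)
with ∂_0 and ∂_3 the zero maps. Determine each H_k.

H_0: b_0 = 7 − 0 − 6 = 1; torsion from ∂_1 factors > 1: none. So H_0 = Z.
H_1: b_1 = 18 − 6 − 12 = 0; torsion from ∂_2 factors > 1: [2]. So H_1 = Z/2.
H_2: b_2 = 12 − 12 − 0 = 0; torsion from ∂_3 factors > 1: none. So H_2 = 0.

H_0 = Z,  H_1 = Z/2,  H_2 = 0.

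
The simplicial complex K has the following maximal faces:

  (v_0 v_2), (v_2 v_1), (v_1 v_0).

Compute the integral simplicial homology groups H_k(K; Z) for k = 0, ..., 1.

H_0 = Z,  H_1 = Z.

Take the total order v_0 < v_1 < v_2 on the vertex set. Then K (dimension 1) consists of the simplices:

  0-simplices (3): [v_0], [v_1], [v_2]
  1-simplices (3): [v_0,v_1], [v_0,v_2], [v_1,v_2]

giving chain groups C_0 ≅ Z^3, C_1 ≅ Z^3.

Boundary ∂_1: C_1 → C_0 sends each edge [p,q] (with p < q) to q − p. For instance
  ∂[v_1,v_2] = [v_2] − [v_1].
The 3×3 boundary matrix has rank 2 and Smith normal form diag(1,1).

Computing H_k = (kernel of ∂_k) / (image of ∂_{k+1}):

  H_0: rank C_0 − rank ∂_1 = 3 − 2 = 1, and the invariant factors of ∂_1 are all 1, so H_0 ≅ Z.
  H_1: rank ker ∂_1 − rank ∂_2 = (3 − 2) − 0 = 1, and there is no ∂_2, so H_1 ≅ Z.

As a check, the Euler characteristic is 3 − 3 = 0, which agrees with 1 − 1 = 0.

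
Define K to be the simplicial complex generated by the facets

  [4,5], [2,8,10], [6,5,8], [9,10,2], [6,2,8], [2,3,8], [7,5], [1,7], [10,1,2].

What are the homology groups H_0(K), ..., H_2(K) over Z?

H_0 = Z,  H_1 = Z,  H_2 = 0.

Fix the vertex order 1 < 2 < 3 < 4 < 5 < 6 < 7 < 8 < 9 < 10 and write every simplex with vertices in increasing order. Then dim K = 2 and the simplices of K are:

  0-simplices (10): [1], [2], [3], [4], [5], [6], [7], [8], [9], [10]
  1-simplices (16): [1,2], [1,7], [1,10], [2,3], [2,6], [2,8], [2,9], [2,10], [3,8], [4,5], [5,6], [5,7], [5,8], [6,8], [8,10], [9,10]
  2-simplices (6): [1,2,10], [2,3,8], [2,6,8], [2,8,10], [2,9,10], [5,6,8]

giving chain groups C_0 ≅ Z^10, C_1 ≅ Z^16, C_2 ≅ Z^6.

The boundary map ∂_1: C_1 → C_0 is given by ∂[p,q] = [q] − [p]. For instance
  ∂[2,9] = [9] − [2].
The resulting 10×16 matrix has rank 9, and its Smith normal form has invariant factors (1,1,1,1,1,1,1,1,1).

Boundary ∂_2: C_2 → C_1 maps a triangle to the signed sum of its edges. For instance
  ∂[2,8,10] = [8,10] − [2,10] + [2,8],
  ∂[1,2,10] = [2,10] − [1,10] + [1,2].
This gives a 16×6 integer matrix of rank 6; reducing to Smith normal form yields diagonal entries (1,1,1,1,1,1).

Now H_k = ker ∂_k / im ∂_{k+1}, so:

  H_0: rank C_0 − rank ∂_1 = 10 − 9 = 1, and the invariant factors of ∂_1 are all 1, so H_0 ≅ Z.
  H_1: rank ker ∂_1 − rank ∂_2 = (16 − 9) − 6 = 1, and the invariant factors of ∂_2 are all 1, so H_1 ≅ Z.
  H_2: rank ker ∂_2 − rank ∂_3 = (6 − 6) − 0 = 0, and there is no ∂_3, so H_2 ≅ 0.

As a check, the Euler characteristic is 10 − 16 + 6 = 0, which agrees with 1 − 1 + 0 = 0.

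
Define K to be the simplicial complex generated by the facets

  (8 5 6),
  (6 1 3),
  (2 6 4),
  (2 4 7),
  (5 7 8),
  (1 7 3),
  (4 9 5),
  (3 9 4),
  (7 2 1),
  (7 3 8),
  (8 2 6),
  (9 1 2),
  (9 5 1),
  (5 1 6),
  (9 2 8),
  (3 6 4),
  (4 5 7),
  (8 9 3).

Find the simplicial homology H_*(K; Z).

Fix the vertex order 1 < 2 < 3 < 4 < 5 < 6 < 7 < 8 < 9 and write every simplex with vertices in increasing order. Then dim K = 2 and the simplices of K are:

  0-simplices (9): [1], [2], [3], [4], [5], [6], [7], [8], [9]
  1-simplices (27): (27 of them)
  2-simplices (18): [1,2,7], [1,2,9], [1,3,6], [1,3,7], [1,5,6], [1,5,9], [2,4,6], [2,4,7], [2,6,8], [2,8,9], [3,4,6], [3,4,9], [3,7,8], [3,8,9], [4,5,7], [4,5,9], [5,6,8], [5,7,8]

Hence C_0 ≅ Z^9, C_1 ≅ Z^27, C_2 ≅ Z^18.

∂_1: C_1 → C_0 maps an edge to its endpoints' difference, ∂[p,q] = q − p. For instance
  ∂[7,8] = [8] − [7].
The 9×27 boundary matrix has rank 8 and Smith normal form diag(1,1,1,1,1,1,1,1).

∂_2: C_2 → C_1 sends each 2-simplex [p,q,r] to [q,r] − [p,r] + [p,q]. For instance
  ∂[4,5,9] = [5,9] − [4,9] + [4,5],
  ∂[1,2,7] = [2,7] − [1,7] + [1,2].
The resulting 27×18 matrix has rank 17, and its Smith normal form has invariant factors (1,1,1,1,1,1,1,1,1,1,1,1,1,1,1,1,1).

Reading off H_k = ker ∂_k / im ∂_{k+1}:

  H_0: rank C_0 − rank ∂_1 = 9 − 8 = 1, and the invariant factors of ∂_1 are all 1, so H_0 ≅ Z.
  H_1: rank ker ∂_1 − rank ∂_2 = (27 − 8) − 17 = 2, and the invariant factors of ∂_2 are all 1, so H_1 ≅ Z^2.
  H_2: rank ker ∂_2 − rank ∂_3 = (18 − 17) − 0 = 1, and there is no ∂_3, so H_2 ≅ Z.

H_0 ≅ Z,  H_1 ≅ Z^2,  H_2 ≅ Z.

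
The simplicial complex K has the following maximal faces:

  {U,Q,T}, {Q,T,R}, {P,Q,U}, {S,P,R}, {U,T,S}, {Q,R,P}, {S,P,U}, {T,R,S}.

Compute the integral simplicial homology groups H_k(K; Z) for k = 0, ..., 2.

H_0 = Z,  H_1 = 0,  H_2 = Z.

We work with the vertex ordering P < Q < R < S < T < U. The simplices of K, each written with vertices in increasing order, are:

  0-simplices (6): P, Q, R, S, T, U
  1-simplices (12): PQ, PR, PS, PU, QR, QT, QU, RS, RT, ST, SU, TU
  2-simplices (8): PQR, PQU, PRS, PSU, QRT, QTU, RST, STU

giving chain groups C_0 ≅ Z^6, C_1 ≅ Z^12, C_2 ≅ Z^8.

∂_1: C_1 → C_0 is given by ∂[p,q] = [q] − [p].
This gives a 6×12 integer matrix of rank 5; reducing to Smith normal form yields diagonal entries (1,1,1,1,1).

∂_2: C_2 → C_1 acts by ∂[p,q,r] = [q,r] − [p,r] + [p,q]. For instance
  ∂QRT = RT − QT + QR,
  ∂PRS = RS − PS + PR.
The 12×8 boundary matrix has rank 7 and Smith normal form diag(1,1,1,1,1,1,1).

Now H_k = ker ∂_k / im ∂_{k+1}, so:

  H_0: rank C_0 − rank ∂_1 = 6 − 5 = 1, and the invariant factors of ∂_1 are all 1, so H_0 = Z.
  H_1: rank ker ∂_1 − rank ∂_2 = (12 − 5) − 7 = 0, and the invariant factors of ∂_2 are all 1, so H_1 = 0.
  H_2: rank ker ∂_2 − rank ∂_3 = (8 − 7) − 0 = 1, and there is no ∂_3, so H_2 = Z.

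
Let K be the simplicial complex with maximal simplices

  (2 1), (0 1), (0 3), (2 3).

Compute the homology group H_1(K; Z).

H_1 ≅ Z.

K has 4 vertices, 4 edges.
rank ∂_1 = 3, rank ∂_2 = 0 ⇒ b_1 = 4 − 3 − 0 = 1. So H_1 = Z.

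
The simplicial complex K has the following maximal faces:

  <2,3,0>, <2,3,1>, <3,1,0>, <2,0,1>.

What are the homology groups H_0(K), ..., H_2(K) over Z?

We work with the vertex ordering 0 < 1 < 2 < 3. The simplices of K, each written with vertices in increasing order, are:

  0-simplices (4): [0], [1], [2], [3]
  1-simplices (6): [0,1], [0,2], [0,3], [1,2], [1,3], [2,3]
  2-simplices (4): [0,1,2], [0,1,3], [0,2,3], [1,2,3]

so the chain groups are C_0 ≅ Z^4, C_1 ≅ Z^6, C_2 ≅ Z^4.

Boundary ∂_1: C_1 → C_0 maps an edge to its endpoints' difference, ∂[p,q] = q − p. For instance
  ∂[1,2] = [2] − [1].
The 4×6 boundary matrix has rank 3 and Smith normal form diag(1,1,1).

∂_2: C_2 → C_1 sends each 2-simplex [p,q,r] to [q,r] − [p,r] + [p,q]. For instance
  ∂[0,2,3] = [2,3] − [0,3] + [0,2],
  ∂[1,2,3] = [2,3] − [1,3] + [1,2].
This gives a 6×4 integer matrix of rank 3; reducing to Smith normal form yields diagonal entries (1,1,1).

Computing H_k = (kernel of ∂_k) / (image of ∂_{k+1}):

  H_0: rank C_0 − rank ∂_1 = 4 − 3 = 1, and the invariant factors of ∂_1 are all 1, so H_0 = Z.
  H_1: rank ker ∂_1 − rank ∂_2 = (6 − 3) − 3 = 0, and the invariant factors of ∂_2 are all 1, so H_1 = 0.
  H_2: rank ker ∂_2 − rank ∂_3 = (4 − 3) − 0 = 1, and there is no ∂_3, so H_2 = Z.

As a check, the Euler characteristic is 4 − 6 + 4 = 2, which agrees with 1 − 0 + 1 = 2.

H_0 ≅ Z,  H_1 = 0,  H_2 ≅ Z.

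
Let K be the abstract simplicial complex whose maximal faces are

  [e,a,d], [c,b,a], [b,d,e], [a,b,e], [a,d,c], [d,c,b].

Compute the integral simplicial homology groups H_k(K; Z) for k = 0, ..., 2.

Fix the vertex order a < b < c < d < e and write every simplex with vertices in increasing order. Then dim K = 2 and the simplices of K are:

  0-simplices (5): a, b, c, d, e
  1-simplices (9): ab, ac, ad, ae, bc, bd, be, cd, de
  2-simplices (6): abc, abe, acd, ade, bcd, bde

giving chain groups C_0 ≅ Z^5, C_1 ≅ Z^9, C_2 ≅ Z^6.

The boundary map ∂_1: C_1 → C_0 maps an edge to its endpoints' difference, ∂[p,q] = q − p.
As a 5×9 matrix over Z this has rank 4, with invariant factors (1,1,1,1).

The boundary map ∂_2: C_2 → C_1 maps a triangle to the signed sum of its edges. For instance
  ∂abc = bc − ac + ab,
  ∂ade = de − ae + ad.
The 9×6 boundary matrix has rank 5 and Smith normal form diag(1,1,1,1,1).

Computing H_k = (kernel of ∂_k) / (image of ∂_{k+1}):

  H_0: rank C_0 − rank ∂_1 = 5 − 4 = 1, and the invariant factors of ∂_1 are all 1, so H_0 = Z.
  H_1: rank ker ∂_1 − rank ∂_2 = (9 − 4) − 5 = 0, and the invariant factors of ∂_2 are all 1, so H_1 = 0.
  H_2: rank ker ∂_2 − rank ∂_3 = (6 − 5) − 0 = 1, and there is no ∂_3, so H_2 = Z.

As a check, the Euler characteristic is 5 − 9 + 6 = 2, which agrees with 1 − 0 + 1 = 2.

H_0 = Z,  H_1 = 0,  H_2 = Z.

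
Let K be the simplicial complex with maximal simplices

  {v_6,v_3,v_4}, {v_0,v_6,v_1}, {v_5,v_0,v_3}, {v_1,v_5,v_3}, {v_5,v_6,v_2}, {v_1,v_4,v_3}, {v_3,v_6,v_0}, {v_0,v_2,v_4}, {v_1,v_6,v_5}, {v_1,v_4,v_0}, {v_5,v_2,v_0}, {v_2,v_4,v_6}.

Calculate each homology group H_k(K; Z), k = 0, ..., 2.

Take the total order v_0 < v_1 < v_2 < v_3 < v_4 < v_5 < v_6 on the vertex set. Then K (dimension 2) consists of the simplices:

  0-simplices (7): [v_0], [v_1], [v_2], [v_3], [v_4], [v_5], [v_6]
  1-simplices (18): (18 of them)
  2-simplices (12): (12 of them)

giving chain groups C_0 ≅ Z^7, C_1 ≅ Z^18, C_2 ≅ Z^12.

Boundary ∂_1: C_1 → C_0 maps an edge to its endpoints' difference, ∂[p,q] = q − p. For instance
  ∂[v_0,v_6] = [v_6] − [v_0].
The 7×18 boundary matrix has rank 6 and Smith normal form diag(1,1,1,1,1,1).

The boundary map ∂_2: C_2 → C_1 acts by ∂[p,q,r] = [q,r] − [p,r] + [p,q]. For instance
  ∂[v_1,v_3,v_5] = [v_3,v_5] − [v_1,v_5] + [v_1,v_3],
  ∂[v_1,v_3,v_4] = [v_3,v_4] − [v_1,v_4] + [v_1,v_3].
The resulting 18×12 matrix has rank 12, and its Smith normal form has invariant factors (1,1,1,1,1,1,1,1,1,1,1,2).

Reading off H_k = ker ∂_k / im ∂_{k+1}:

  H_0: rank C_0 − rank ∂_1 = 7 − 6 = 1, and the invariant factors of ∂_1 are all 1, so H_0 ≅ Z.
  H_1: rank ker ∂_1 − rank ∂_2 = (18 − 6) − 12 = 0, and ∂_2 has invariant factor 2 > 1, so H_1 ≅ Z_2.
  H_2: rank ker ∂_2 − rank ∂_3 = (12 − 12) − 0 = 0, and there is no ∂_3, so H_2 ≅ 0.

H_0 ≅ Z,  H_1 ≅ Z_2,  H_2 = 0.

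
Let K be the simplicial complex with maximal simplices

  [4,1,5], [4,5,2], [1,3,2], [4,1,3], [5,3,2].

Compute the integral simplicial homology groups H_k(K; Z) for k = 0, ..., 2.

H_0 ≅ Z,  H_1 ≅ Z,  H_2 = 0.

K has 5 vertices, 10 edges, 5 triangles.
rank ∂_0 = 0, rank ∂_1 = 4 ⇒ b_0 = 5 − 0 − 4 = 1; all invariant factors of ∂_1 are 1 so no torsion. So H_0 ≅ Z.
rank ∂_1 = 4, rank ∂_2 = 5 ⇒ b_1 = 10 − 4 − 5 = 1; all invariant factors of ∂_2 are 1 so no torsion. So H_1 ≅ Z.
rank ∂_2 = 5, rank ∂_3 = 0 ⇒ b_2 = 5 − 5 − 0 = 0. So H_2 ≅ 0.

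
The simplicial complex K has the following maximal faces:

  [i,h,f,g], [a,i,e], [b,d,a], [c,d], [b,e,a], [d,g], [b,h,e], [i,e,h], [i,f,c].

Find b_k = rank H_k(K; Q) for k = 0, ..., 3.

We work with the vertex ordering a < b < c < d < e < f < g < h < i. The simplices of K, each written with vertices in increasing order, are:

  0-simplices (9): a, b, c, d, e, f, g, h, i
  1-simplices (19): ab, ad, ae, ai, bd, be, bh, cd, cf, ci, dg, eh, ei, fg, fh, fi, gh, gi, hi
  2-simplices (10): abd, abe, aei, beh, cfi, ehi, fgh, fgi, fhi, ghi
  3-simplices (1): fghi

Hence C_0 ≅ Z^9, C_1 ≅ Z^19, C_2 ≅ Z^10, C_3 ≅ Z^1.

Boundary ∂_1: C_1 → C_0 is given by ∂[p,q] = [q] − [p]. For instance
  ∂cf = f − c.
The resulting 9×19 matrix has rank 8, and its Smith normal form has invariant factors (1,1,1,1,1,1,1,1).

∂_2: C_2 → C_1 acts by ∂[p,q,r] = [q,r] − [p,r] + [p,q]. For instance
  ∂aei = ei − ai + ae,
  ∂abe = be − ae + ab.
This gives a 19×10 integer matrix of rank 9; reducing to Smith normal form yields diagonal entries (1,1,1,1,1,1,1,1,1).

∂_3: C_3 → C_2 sends each 3-simplex σ to the alternating sum Σ_i (−1)^i (σ with its i-th vertex removed). For instance
  ∂fghi = ghi − fhi + fgi − fgh.
This gives a 10×1 integer matrix of rank 1; reducing to Smith normal form yields diagonal entries (1).

Reading off H_k = ker ∂_k / im ∂_{k+1}:

  H_0: rank C_0 − rank ∂_1 = 9 − 8 = 1, and the invariant factors of ∂_1 are all 1, so H_0 = Z.
  H_1: rank ker ∂_1 − rank ∂_2 = (19 − 8) − 9 = 2, and the invariant factors of ∂_2 are all 1, so H_1 = Z^2.
  H_2: rank ker ∂_2 − rank ∂_3 = (10 − 9) − 1 = 0, and the invariant factors of ∂_3 are all 1, so H_2 = 0.
  H_3: rank ker ∂_3 − rank ∂_4 = (1 − 1) − 0 = 0, and there is no ∂_4, so H_3 = 0.

As a check, the Euler characteristic is 9 − 19 + 10 − 1 = -1, which agrees with 1 − 2 + 0 − 0 = -1.

Hence the Betti numbers are b_0 = 1, b_1 = 2, b_2 = 0, b_3 = 0.

b_0 = 1, b_1 = 2, b_2 = 0, b_3 = 0.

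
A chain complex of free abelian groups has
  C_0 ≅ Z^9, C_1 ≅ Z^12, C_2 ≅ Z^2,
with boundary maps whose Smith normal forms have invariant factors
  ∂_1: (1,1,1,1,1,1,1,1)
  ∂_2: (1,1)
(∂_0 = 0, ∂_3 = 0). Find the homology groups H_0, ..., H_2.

H_0: b_0 = 9 − 0 − 8 = 1; torsion from ∂_1 factors > 1: none. So H_0 ≅ Z.
H_1: b_1 = 12 − 8 − 2 = 2; torsion from ∂_2 factors > 1: none. So H_1 ≅ Z^2.
H_2: b_2 = 2 − 2 − 0 = 0; torsion from ∂_3 factors > 1: none. So H_2 ≅ 0.

H_0 ≅ Z,  H_1 ≅ Z^2,  H_2 = 0.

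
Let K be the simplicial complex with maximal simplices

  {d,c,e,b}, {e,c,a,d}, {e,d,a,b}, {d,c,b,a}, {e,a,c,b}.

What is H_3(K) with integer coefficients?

H_3 = Z.

Take the total order a < b < c < d < e on the vertex set. Then K (dimension 3) consists of the simplices:

  0-simplices (5): a, b, c, d, e
  1-simplices (10): ab, ac, ad, ae, bc, bd, be, cd, ce, de
  2-simplices (10): abc, abd, abe, acd, ace, ade, bcd, bce, bde, cde
  3-simplices (5): abcd, abce, abde, acde, bcde

so the chain groups are C_0 ≅ Z^5, C_1 ≅ Z^10, C_2 ≅ Z^10, C_3 ≅ Z^5.

∂_1: C_1 → C_0 maps an edge to its endpoints' difference, ∂[p,q] = q − p. For instance
  ∂ac = c − a.
The 5×10 boundary matrix has rank 4 and Smith normal form diag(1,1,1,1).

∂_2: C_2 → C_1 maps a triangle to the signed sum of its edges. For instance
  ∂abd = bd − ad + ab,
  ∂ace = ce − ae + ac.
This gives a 10×10 integer matrix of rank 6; reducing to Smith normal form yields diagonal entries (1,1,1,1,1,1).

∂_3: C_3 → C_2 sends each 3-simplex σ to the alternating sum Σ_i (−1)^i (σ with its i-th vertex removed). For instance
  ∂abde = bde − ade + abe − abd,
  ∂abcd = bcd − acd + abd − abc.
As a 10×5 matrix over Z this has rank 4, with invariant factors (1,1,1,1).

Reading off H_k = ker ∂_k / im ∂_{k+1}:

  H_3: rank ker ∂_3 − rank ∂_4 = (5 − 4) − 0 = 1, and there is no ∂_4, so H_3 ≅ Z.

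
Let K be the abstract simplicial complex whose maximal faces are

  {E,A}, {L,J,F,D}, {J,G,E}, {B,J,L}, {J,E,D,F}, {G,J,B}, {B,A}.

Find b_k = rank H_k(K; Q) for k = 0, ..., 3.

K has 8 vertices, 16 edges, 10 triangles, 2 3-simplices.
rank ∂_0 = 0, rank ∂_1 = 7 ⇒ b_0 = 8 − 0 − 7 = 1; all invariant factors of ∂_1 are 1 so no torsion. So H_0 = Z.
rank ∂_1 = 7, rank ∂_2 = 8 ⇒ b_1 = 16 − 7 − 8 = 1; all invariant factors of ∂_2 are 1 so no torsion. So H_1 = Z.
rank ∂_2 = 8, rank ∂_3 = 2 ⇒ b_2 = 10 − 8 − 2 = 0; all invariant factors of ∂_3 are 1 so no torsion. So H_2 = 0.
rank ∂_3 = 2, rank ∂_4 = 0 ⇒ b_3 = 2 − 2 − 0 = 0. So H_3 = 0.

b_0 = 1, b_1 = 1, b_2 = 0, b_3 = 0.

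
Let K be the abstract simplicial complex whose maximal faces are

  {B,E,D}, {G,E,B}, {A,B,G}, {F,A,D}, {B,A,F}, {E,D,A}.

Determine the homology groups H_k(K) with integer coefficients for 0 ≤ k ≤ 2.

Fix the vertex order A < B < D < E < F < G and write every simplex with vertices in increasing order. Then dim K = 2 and the simplices of K are:

  0-simplices (6): A, B, D, E, F, G
  1-simplices (12): AB, AD, AE, AF, AG, BD, BE, BF, BG, DE, DF, EG
  2-simplices (6): ABF, ABG, ADE, ADF, BDE, BEG

Hence C_0 ≅ Z^6, C_1 ≅ Z^12, C_2 ≅ Z^6.

Boundary ∂_1: C_1 → C_0 is given by ∂[p,q] = [q] − [p]. For instance
  ∂DF = F − D.
The resulting 6×12 matrix has rank 5, and its Smith normal form has invariant factors (1,1,1,1,1).

Boundary ∂_2: C_2 → C_1 maps a triangle to the signed sum of its edges. For instance
  ∂BEG = EG − BG + BE,
  ∂BDE = DE − BE + BD.
As a 12×6 matrix over Z this has rank 6, with invariant factors (1,1,1,1,1,1).

Now H_k = ker ∂_k / im ∂_{k+1}, so:

  H_0: rank C_0 − rank ∂_1 = 6 − 5 = 1, and the invariant factors of ∂_1 are all 1, so H_0 ≅ Z.
  H_1: rank ker ∂_1 − rank ∂_2 = (12 − 5) − 6 = 1, and the invariant factors of ∂_2 are all 1, so H_1 ≅ Z.
  H_2: rank ker ∂_2 − rank ∂_3 = (6 − 6) − 0 = 0, and there is no ∂_3, so H_2 ≅ 0.

(K is a triangulation of the cylinder S^1 x I.)

H_0 = Z,  H_1 = Z,  H_2 = 0.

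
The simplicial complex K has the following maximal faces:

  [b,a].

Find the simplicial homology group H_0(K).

We work with the vertex ordering a < b. The simplices of K, each written with vertices in increasing order, are:

  0-simplices (2): a, b
  1-simplices (1): ab

Hence C_0 ≅ Z^2, C_1 ≅ Z^1.

∂_1: C_1 → C_0 is given by ∂[p,q] = [q] − [p].
The resulting 2×1 matrix has rank 1, and its Smith normal form has invariant factors (1).

From H_k ≅ ker(∂_k) / im(∂_{k+1}) we obtain:

  H_0: rank C_0 − rank ∂_1 = 2 − 1 = 1, and the invariant factors of ∂_1 are all 1, so H_0 = Z.

H_0 = Z.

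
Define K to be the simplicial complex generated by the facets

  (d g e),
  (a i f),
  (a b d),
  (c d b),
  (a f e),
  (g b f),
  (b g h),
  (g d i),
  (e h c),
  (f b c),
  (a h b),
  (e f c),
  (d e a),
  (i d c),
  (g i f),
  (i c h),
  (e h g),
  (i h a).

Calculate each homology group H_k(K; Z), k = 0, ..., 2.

Order the vertices as a < b < c < d < e < f < g < h < i. Listing each simplex with vertices in this order, K has dimension 2 with simplices:

  0-simplices (9): a, b, c, d, e, f, g, h, i
  1-simplices (27): ab, ad, ae, af, ah, ai, bc, bd, bf, bg, bh, cd, ce, cf, ch, ci, de, dg, di, ef, eg, eh, fg, fi, gh, gi, hi
  2-simplices (18): abd, abh, ade, aef, afi, ahi, bcd, bcf, bfg, bgh, cdi, cef, ceh, chi, deg, dgi, egh, fgi

giving chain groups C_0 ≅ Z^9, C_1 ≅ Z^27, C_2 ≅ Z^18.

Boundary ∂_1: C_1 → C_0 is given by ∂[p,q] = [q] − [p]. For instance
  ∂hi = i − h.
This gives a 9×27 integer matrix of rank 8; reducing to Smith normal form yields diagonal entries (1,1,1,1,1,1,1,1).

The boundary map ∂_2: C_2 → C_1 acts by ∂[p,q,r] = [q,r] − [p,r] + [p,q]. For instance
  ∂bcf = cf − bf + bc,
  ∂ade = de − ae + ad.
As a 27×18 matrix over Z this has rank 17, with invariant factors (1,1,1,1,1,1,1,1,1,1,1,1,1,1,1,1,1).

Now H_k = ker ∂_k / im ∂_{k+1}, so:

  H_0: rank C_0 − rank ∂_1 = 9 − 8 = 1, and the invariant factors of ∂_1 are all 1, so H_0 = Z.
  H_1: rank ker ∂_1 − rank ∂_2 = (27 − 8) − 17 = 2, and the invariant factors of ∂_2 are all 1, so H_1 = Z^2.
  H_2: rank ker ∂_2 − rank ∂_3 = (18 − 17) − 0 = 1, and there is no ∂_3, so H_2 = Z.

H_0 ≅ Z,  H_1 ≅ Z^2,  H_2 ≅ Z.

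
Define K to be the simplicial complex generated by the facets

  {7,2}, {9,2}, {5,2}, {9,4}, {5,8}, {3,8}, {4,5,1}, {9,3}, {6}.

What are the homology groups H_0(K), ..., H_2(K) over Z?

We work with the vertex ordering 1 < 2 < 3 < 4 < 5 < 6 < 7 < 8 < 9. The simplices of K, each written with vertices in increasing order, are:

  0-simplices (9): [1], [2], [3], [4], [5], [6], [7], [8], [9]
  1-simplices (10): [1,4], [1,5], [2,5], [2,7], [2,9], [3,8], [3,9], [4,5], [4,9], [5,8]
  2-simplices (1): [1,4,5]

giving chain groups C_0 ≅ Z^9, C_1 ≅ Z^10, C_2 ≅ Z^1.

∂_1: C_1 → C_0 sends each edge [p,q] (with p < q) to q − p. For instance
  ∂[3,8] = [8] − [3].
This gives a 9×10 integer matrix of rank 7; reducing to Smith normal form yields diagonal entries (1,1,1,1,1,1,1).

Boundary ∂_2: C_2 → C_1 acts by ∂[p,q,r] = [q,r] − [p,r] + [p,q]. For instance
  ∂[1,4,5] = [4,5] − [1,5] + [1,4].
The resulting 10×1 matrix has rank 1, and its Smith normal form has invariant factors (1).

Computing H_k = (kernel of ∂_k) / (image of ∂_{k+1}):

  H_0: rank C_0 − rank ∂_1 = 9 − 7 = 2, and the invariant factors of ∂_1 are all 1, so H_0 = Z^2.
  H_1: rank ker ∂_1 − rank ∂_2 = (10 − 7) − 1 = 2, and the invariant factors of ∂_2 are all 1, so H_1 = Z^2.
  H_2: rank ker ∂_2 − rank ∂_3 = (1 − 1) − 0 = 0, and there is no ∂_3, so H_2 = 0.

H_0 = Z^2,  H_1 = Z^2,  H_2 = 0.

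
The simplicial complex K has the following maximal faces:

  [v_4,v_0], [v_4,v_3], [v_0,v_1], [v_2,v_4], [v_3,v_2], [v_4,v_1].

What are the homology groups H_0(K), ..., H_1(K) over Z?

K has 5 vertices, 6 edges.
rank ∂_0 = 0, rank ∂_1 = 4 ⇒ b_0 = 5 − 0 − 4 = 1; all invariant factors of ∂_1 are 1 so no torsion. So H_0 = Z.
rank ∂_1 = 4, rank ∂_2 = 0 ⇒ b_1 = 6 − 4 − 0 = 2. So H_1 = Z^2.

H_0 = Z,  H_1 = Z^2.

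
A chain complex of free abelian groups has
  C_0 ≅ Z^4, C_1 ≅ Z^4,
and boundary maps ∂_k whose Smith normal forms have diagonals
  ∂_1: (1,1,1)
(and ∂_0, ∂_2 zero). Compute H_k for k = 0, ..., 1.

H_0 = Z,  H_1 = Z.

H_0: b_0 = 4 − 0 − 3 = 1; torsion from ∂_1 factors > 1: none. So H_0 = Z.
H_1: b_1 = 4 − 3 − 0 = 1; torsion from ∂_2 factors > 1: none. So H_1 = Z.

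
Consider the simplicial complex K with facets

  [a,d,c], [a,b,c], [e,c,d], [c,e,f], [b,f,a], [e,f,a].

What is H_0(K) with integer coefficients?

H_0 = Z.

Order the vertices as a < b < c < d < e < f. Listing each simplex with vertices in this order, K has dimension 2 with simplices:

  0-simplices (6): a, b, c, d, e, f
  1-simplices (12): ab, ac, ad, ae, af, bc, bf, cd, ce, cf, de, ef
  2-simplices (6): abc, abf, acd, aef, cde, cef

Hence C_0 ≅ Z^6, C_1 ≅ Z^12, C_2 ≅ Z^6.

Boundary ∂_1: C_1 → C_0 sends each edge [p,q] (with p < q) to q − p.
The 6×12 boundary matrix has rank 5 and Smith normal form diag(1,1,1,1,1).

The boundary map ∂_2: C_2 → C_1 maps a triangle to the signed sum of its edges. For instance
  ∂abf = bf − af + ab,
  ∂abc = bc − ac + ab.
As a 12×6 matrix over Z this has rank 6, with invariant factors (1,1,1,1,1,1).

Computing H_k = (kernel of ∂_k) / (image of ∂_{k+1}):

  H_0: rank C_0 − rank ∂_1 = 6 − 5 = 1, and the invariant factors of ∂_1 are all 1, so H_0 ≅ Z.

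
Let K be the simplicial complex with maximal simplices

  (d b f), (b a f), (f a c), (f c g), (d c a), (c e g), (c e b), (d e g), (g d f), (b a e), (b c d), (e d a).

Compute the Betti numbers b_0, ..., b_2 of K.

K has 7 vertices, 18 edges, 12 triangles.
rank ∂_0 = 0, rank ∂_1 = 6 ⇒ b_0 = 7 − 0 − 6 = 1; all invariant factors of ∂_1 are 1 so no torsion. So H_0 ≅ Z.
rank ∂_1 = 6, rank ∂_2 = 12 ⇒ b_1 = 18 − 6 − 12 = 0; ∂_2 has invariant factor(s) [2] giving torsion. So H_1 ≅ Z_2.
rank ∂_2 = 12, rank ∂_3 = 0 ⇒ b_2 = 12 − 12 − 0 = 0. So H_2 ≅ 0.

b_0 = 1, b_1 = 0, b_2 = 0.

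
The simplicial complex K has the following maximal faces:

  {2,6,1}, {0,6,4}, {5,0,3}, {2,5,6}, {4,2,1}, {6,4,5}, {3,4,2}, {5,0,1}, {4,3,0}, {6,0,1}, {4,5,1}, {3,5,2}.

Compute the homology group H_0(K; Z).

We work with the vertex ordering 0 < 1 < 2 < 3 < 4 < 5 < 6. The simplices of K, each written with vertices in increasing order, are:

  0-simplices (7): [0], [1], [2], [3], [4], [5], [6]
  1-simplices (18): [0,1], [0,3], [0,4], [0,5], [0,6], [1,2], [1,4], [1,5], [1,6], [2,3], [2,4], [2,5], [2,6], [3,4], [3,5], [4,5], [4,6], [5,6]
  2-simplices (12): [0,1,5], [0,1,6], [0,3,4], [0,3,5], [0,4,6], [1,2,4], [1,2,6], [1,4,5], [2,3,4], [2,3,5], [2,5,6], [4,5,6]

Hence C_0 ≅ Z^7, C_1 ≅ Z^18, C_2 ≅ Z^12.

Boundary ∂_1: C_1 → C_0 sends each edge [p,q] (with p < q) to q − p. For instance
  ∂[1,4] = [4] − [1].
The resulting 7×18 matrix has rank 6, and its Smith normal form has invariant factors (1,1,1,1,1,1).

∂_2: C_2 → C_1 maps a triangle to the signed sum of its edges. For instance
  ∂[2,3,4] = [3,4] − [2,4] + [2,3],
  ∂[0,3,4] = [3,4] − [0,4] + [0,3].
As a 18×12 matrix over Z this has rank 12, with invariant factors (1,1,1,1,1,1,1,1,1,1,1,2).

From H_k ≅ ker(∂_k) / im(∂_{k+1}) we obtain:

  H_0: rank C_0 − rank ∂_1 = 7 − 6 = 1, and the invariant factors of ∂_1 are all 1, so H_0 = Z.

H_0 ≅ Z.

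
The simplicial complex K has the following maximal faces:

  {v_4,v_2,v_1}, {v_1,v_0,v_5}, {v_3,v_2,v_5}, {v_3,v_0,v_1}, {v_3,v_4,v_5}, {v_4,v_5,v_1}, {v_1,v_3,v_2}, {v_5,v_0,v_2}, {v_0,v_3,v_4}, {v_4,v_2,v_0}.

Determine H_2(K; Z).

We work with the vertex ordering v_0 < v_1 < v_2 < v_3 < v_4 < v_5. The simplices of K, each written with vertices in increasing order, are:

  0-simplices (6): [v_0], [v_1], [v_2], [v_3], [v_4], [v_5]
  1-simplices (15): (15 of them)
  2-simplices (10): [v_0,v_1,v_3], [v_0,v_1,v_5], [v_0,v_2,v_4], [v_0,v_2,v_5], [v_0,v_3,v_4], [v_1,v_2,v_3], [v_1,v_2,v_4], [v_1,v_4,v_5], [v_2,v_3,v_5], [v_3,v_4,v_5]

giving chain groups C_0 ≅ Z^6, C_1 ≅ Z^15, C_2 ≅ Z^10.

Boundary ∂_1: C_1 → C_0 maps an edge to its endpoints' difference, ∂[p,q] = q − p.
This gives a 6×15 integer matrix of rank 5; reducing to Smith normal form yields diagonal entries (1,1,1,1,1).

The boundary map ∂_2: C_2 → C_1 maps a triangle to the signed sum of its edges. For instance
  ∂[v_0,v_2,v_4] = [v_2,v_4] − [v_0,v_4] + [v_0,v_2],
  ∂[v_0,v_1,v_3] = [v_1,v_3] − [v_0,v_3] + [v_0,v_1].
The resulting 15×10 matrix has rank 10, and its Smith normal form has invariant factors (1,1,1,1,1,1,1,1,1,2).

Now H_k = ker ∂_k / im ∂_{k+1}, so:

  H_2: rank ker ∂_2 − rank ∂_3 = (10 − 10) − 0 = 0, and there is no ∂_3, so H_2 ≅ 0.

H_2 ≅ 0.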